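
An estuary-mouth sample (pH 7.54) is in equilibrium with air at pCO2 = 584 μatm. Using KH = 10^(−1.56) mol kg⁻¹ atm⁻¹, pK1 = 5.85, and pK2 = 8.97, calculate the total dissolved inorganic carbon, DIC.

[CO2*] = KH · pCO2 = 10^(−1.56) × 584×10^-6 = 1.608×10^-5 mol/kg
α₀ = 1/(1 + K1/[H⁺] + K1K2/[H⁺]²) = 1/(1 + 10^+1.69 + 10^+0.26) = 0.01931
DIC = [CO2*]/α₀ = 1.608×10^-5 / 0.01931 = 0.833 mmol/kg

DIC = 0.833 mmol/kg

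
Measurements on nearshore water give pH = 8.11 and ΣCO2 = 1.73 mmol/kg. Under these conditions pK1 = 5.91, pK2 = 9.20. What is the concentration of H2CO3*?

[CO2*] = 10.0 μmol/kg

α₀ = 1 / (1 + K1/[H⁺] + K1K2/[H⁺]²) = 1 / (1 + 10^+2.20 + 10^+1.11)
   = 1 / (1 + 158.49 + 12.882) = 1/172.37 = 0.005801
[CO2*] = α₀ × DIC = 0.005801 × 1.73 = 0.0100 mmol/kg = 10.0 μmol/kg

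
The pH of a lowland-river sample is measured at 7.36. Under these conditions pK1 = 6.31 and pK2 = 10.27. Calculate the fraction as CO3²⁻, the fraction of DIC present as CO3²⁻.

α₂ = 0.00113

α₂ = 1 / (1 + [H⁺]/K2 + [H⁺]²/(K1K2)) = 1 / (1 + 10^+2.91 + 10^+1.86)
   = 1 / (1 + 812.83 + 72.444) = 1/886.27 = 0.001128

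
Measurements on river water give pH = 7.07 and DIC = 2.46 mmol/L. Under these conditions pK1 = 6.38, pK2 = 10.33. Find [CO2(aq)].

α₀ = 1 / (1 + K1/[H⁺] + K1K2/[H⁺]²) = 1 / (1 + 10^+0.69 + 10^-2.57)
   = 1 / (1 + 4.8978 + 0.0026915) = 1/5.9005 = 0.1695
[CO2*] = α₀ × DIC = 0.1695 × 2.46 = 0.417 mmol/L

[CO2*] = 0.417 mmol/L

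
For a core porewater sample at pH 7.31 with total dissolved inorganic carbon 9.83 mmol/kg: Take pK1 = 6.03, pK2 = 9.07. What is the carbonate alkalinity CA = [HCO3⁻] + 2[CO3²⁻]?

CA = 9.51 mmol/kg

CA = [HCO3⁻] + 2[CO3²⁻] = (α₁ + 2α₂)·DIC
At pH 7.31: [H⁺]/K1 = 10^-1.28 = 0.052481, K2/[H⁺] = 10^-1.76 = 0.017378
α₁ = 1/(1 + 0.052481 + 0.017378) = 1/1.0699 = 0.9347; α₂ = α₁·K2/[H⁺] = 0.01624
α₁ + 2α₂ = 0.9672
CA = 0.9672 × 9.83 = 9.51 mmol/kg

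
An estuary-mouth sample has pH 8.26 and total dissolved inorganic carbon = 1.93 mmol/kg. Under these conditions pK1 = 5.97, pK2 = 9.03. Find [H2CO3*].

α₀ = 1 / (1 + K1/[H⁺] + K1K2/[H⁺]²) = 1 / (1 + 10^+2.29 + 10^+1.52)
   = 1 / (1 + 194.98 + 33.113) = 1/229.10 = 0.004365
[CO2*] = α₀ × DIC = 0.004365 × 1.93 = 0.00842 mmol/kg = 8.42 μmol/kg

[CO2*] = 8.42 μmol/kg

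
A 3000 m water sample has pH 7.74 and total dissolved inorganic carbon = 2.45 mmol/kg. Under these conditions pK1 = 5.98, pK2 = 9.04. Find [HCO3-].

α₁ = 1 / (1 + [H⁺]/K1 + K2/[H⁺]) = 1 / (1 + 10^-1.76 + 10^-1.30)
   = 1 / (1 + 0.017378 + 0.050119) = 1/1.0675 = 0.9368
[HCO3⁻] = α₁ × DIC = 0.9368 × 2.45 = 2.30 mmol/kg

[HCO3⁻] = 2.30 mmol/kg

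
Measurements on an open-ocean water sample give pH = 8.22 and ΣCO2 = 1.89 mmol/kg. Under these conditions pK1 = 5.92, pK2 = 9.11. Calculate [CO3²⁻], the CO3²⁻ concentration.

α₂ = 1 / (1 + [H⁺]/K2 + [H⁺]²/(K1K2)) = 1 / (1 + 10^+0.89 + 10^-1.41)
   = 1 / (1 + 7.7625 + 0.038905) = 1/8.8014 = 0.1136
[CO3²⁻] = α₂ × DIC = 0.1136 × 1.89 = 0.215 mmol/kg

[CO3²⁻] = 0.215 mmol/kg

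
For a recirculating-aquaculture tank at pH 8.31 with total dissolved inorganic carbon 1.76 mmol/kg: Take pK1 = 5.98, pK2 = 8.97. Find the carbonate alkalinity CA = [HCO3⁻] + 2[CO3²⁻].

CA = 2.07 mmol/kg

CA = [HCO3⁻] + 2[CO3²⁻] = (α₁ + 2α₂)·DIC
At pH 8.31: [H⁺]/K1 = 10^-2.33 = 0.0046774, K2/[H⁺] = 10^-0.66 = 0.21878
α₁ = 1/(1 + 0.0046774 + 0.21878) = 1/1.2235 = 0.8174; α₂ = α₁·K2/[H⁺] = 0.1788
α₁ + 2α₂ = 1.1750
CA = 1.1750 × 1.76 = 2.07 mmol/kg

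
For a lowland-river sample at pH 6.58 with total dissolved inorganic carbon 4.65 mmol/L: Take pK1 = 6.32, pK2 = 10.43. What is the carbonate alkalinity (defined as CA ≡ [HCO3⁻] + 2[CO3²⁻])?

CA = [HCO3⁻] + 2[CO3²⁻] = (α₁ + 2α₂)·DIC
At pH 6.58: [H⁺]/K1 = 10^-0.26 = 0.54954, K2/[H⁺] = 10^-3.85 = 0.00014125
α₁ = 1/(1 + 0.54954 + 0.00014125) = 1/1.5497 = 0.6453; α₂ = α₁·K2/[H⁺] = 9.115×10^-5
α₁ + 2α₂ = 0.6455
CA = 0.6455 × 4.65 = 3.00 mmol/L

CA = 3.00 mmol/L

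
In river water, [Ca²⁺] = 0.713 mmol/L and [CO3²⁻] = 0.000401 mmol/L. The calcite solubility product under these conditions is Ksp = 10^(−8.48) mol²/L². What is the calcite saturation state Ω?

Ksp = 10^(−8.48) = 3.311×10^-9
Ω = [Ca²⁺][CO3²⁻]/Ksp = (0.713×10^-3)(0.000401×10^-3) / 3.311×10^-9 = 0.0863

Ω = 0.0863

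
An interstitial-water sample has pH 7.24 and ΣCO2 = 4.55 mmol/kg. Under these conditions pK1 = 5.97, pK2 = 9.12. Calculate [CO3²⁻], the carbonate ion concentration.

α₂ = 1 / (1 + [H⁺]/K2 + [H⁺]²/(K1K2)) = 1 / (1 + 10^+1.88 + 10^+0.61)
   = 1 / (1 + 75.858 + 4.0738) = 1/80.932 = 0.01236
[CO3²⁻] = α₂ × DIC = 0.01236 × 4.55 = 0.0562 mmol/kg

[CO3²⁻] = 0.0562 mmol/kg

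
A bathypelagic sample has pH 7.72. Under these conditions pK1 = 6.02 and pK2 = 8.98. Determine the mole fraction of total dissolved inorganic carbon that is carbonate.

α₂ = 1 / (1 + [H⁺]/K2 + [H⁺]²/(K1K2)) = 1 / (1 + 10^+1.26 + 10^-0.44)
   = 1 / (1 + 18.197 + 0.36308) = 1/19.560 = 0.05112

α₂ = 0.0511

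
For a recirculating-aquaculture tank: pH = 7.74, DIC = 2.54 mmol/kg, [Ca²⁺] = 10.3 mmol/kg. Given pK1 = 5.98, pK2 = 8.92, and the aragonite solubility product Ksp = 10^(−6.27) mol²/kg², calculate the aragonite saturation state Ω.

α₂ = 1 / (1 + [H⁺]/K2 + [H⁺]²/(K1K2)) = 1 / (1 + 10^+1.18 + 10^-0.58)
   = 1 / (1 + 15.136 + 0.26303) = 1/16.399 = 0.06098
[CO3²⁻] = α₂ × DIC = 0.06098 × 2.54 = 0.1549 mmol/kg
Ksp = 10^(−6.27) = 5.370×10^-7
Ω = [Ca²⁺][CO3²⁻]/Ksp = (10.3×10^-3)(1.549×10^-4) / 5.370×10^-7 = 2.97

Ω = 2.97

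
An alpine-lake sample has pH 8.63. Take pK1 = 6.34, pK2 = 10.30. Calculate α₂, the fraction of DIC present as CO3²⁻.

α₂ = 1 / (1 + [H⁺]/K2 + [H⁺]²/(K1K2)) = 1 / (1 + 10^+1.67 + 10^-0.62)
   = 1 / (1 + 46.774 + 0.23988) = 1/48.013 = 0.02083

α₂ = 0.0208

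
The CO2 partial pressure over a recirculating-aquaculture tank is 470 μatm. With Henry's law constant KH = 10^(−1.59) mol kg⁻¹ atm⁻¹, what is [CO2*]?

KH = 10^(−1.59) = 2.570×10^-2 mol kg⁻¹ atm⁻¹
[CO2*] = KH · pCO2 = 2.570×10^-2 × 470×10^-6 atm = 1.21×10^-5 mol/kg

[CO2*] = 12.1 μmol/kg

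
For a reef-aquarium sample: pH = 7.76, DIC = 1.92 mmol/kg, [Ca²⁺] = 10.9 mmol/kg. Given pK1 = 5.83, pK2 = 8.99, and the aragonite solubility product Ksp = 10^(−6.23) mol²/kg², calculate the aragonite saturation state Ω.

α₂ = 1 / (1 + [H⁺]/K2 + [H⁺]²/(K1K2)) = 1 / (1 + 10^+1.23 + 10^-0.70)
   = 1 / (1 + 16.982 + 0.19953) = 1/18.182 = 0.05500
[CO3²⁻] = α₂ × DIC = 0.05500 × 1.92 = 0.1056 mmol/kg
Ksp = 10^(−6.23) = 5.888×10^-7
Ω = [Ca²⁺][CO3²⁻]/Ksp = (10.9×10^-3)(1.056×10^-4) / 5.888×10^-7 = 1.95

Ω = 1.95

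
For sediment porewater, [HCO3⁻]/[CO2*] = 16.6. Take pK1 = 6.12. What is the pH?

From K1 = [H⁺][HCO3⁻]/[CO2*]:  pH = pK1 + log₁₀([HCO3⁻]/[CO2*])
log₁₀(16.6) = +1.220
pH = 6.12 + (+1.220) = 7.34

pH = 7.34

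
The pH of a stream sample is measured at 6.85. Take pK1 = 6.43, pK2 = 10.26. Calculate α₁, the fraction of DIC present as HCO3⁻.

α₁ = 1 / (1 + [H⁺]/K1 + K2/[H⁺]) = 1 / (1 + 10^-0.42 + 10^-3.41)
   = 1 / (1 + 0.38019 + 0.00038905) = 1/1.3806 = 0.7243

α₁ = 0.724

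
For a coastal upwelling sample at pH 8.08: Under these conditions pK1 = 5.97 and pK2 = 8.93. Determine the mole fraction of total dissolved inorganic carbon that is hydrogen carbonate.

α₁ = 0.870

α₁ = 1 / (1 + [H⁺]/K1 + K2/[H⁺]) = 1 / (1 + 10^-2.11 + 10^-0.85)
   = 1 / (1 + 0.0077625 + 0.14125) = 1/1.1490 = 0.8703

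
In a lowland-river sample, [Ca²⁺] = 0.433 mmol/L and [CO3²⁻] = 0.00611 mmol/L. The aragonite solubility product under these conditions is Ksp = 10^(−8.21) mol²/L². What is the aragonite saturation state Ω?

Ksp = 10^(−8.21) = 6.166×10^-9
Ω = [Ca²⁺][CO3²⁻]/Ksp = (0.433×10^-3)(0.00611×10^-3) / 6.166×10^-9 = 0.429

Ω = 0.429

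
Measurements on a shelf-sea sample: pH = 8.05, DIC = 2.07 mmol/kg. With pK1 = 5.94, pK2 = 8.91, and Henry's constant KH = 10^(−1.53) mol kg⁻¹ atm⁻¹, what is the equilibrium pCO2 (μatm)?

pCO2 = 475 μatm

α₀ = 1 / (1 + K1/[H⁺] + K1K2/[H⁺]²) = 1 / (1 + 10^+2.11 + 10^+1.25)
   = 1 / (1 + 128.82 + 17.783) = 1/147.61 = 0.006775
[CO2*] = α₀ × DIC = 0.006775 × 2.07 = 0.01402 mmol/kg = 14.02 μmol/kg
pCO2 = [CO2*]/KH = 1.402×10^-5 / 2.951×10^-2 = 475 μatm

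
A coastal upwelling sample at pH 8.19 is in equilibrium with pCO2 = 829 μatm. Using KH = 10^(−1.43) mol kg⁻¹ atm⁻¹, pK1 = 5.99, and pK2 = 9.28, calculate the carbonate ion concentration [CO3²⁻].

[CO2*] = KH · pCO2 = 10^(−1.43) × 829×10^-6 = 3.080×10^-5 mol/kg
α₀ = 1/(1 + K1/[H⁺] + K1K2/[H⁺]²) = 1/(1 + 10^+2.20 + 10^+1.11) = 0.005801
DIC = [CO2*]/α₀ = 3.080×10^-5 / 0.005801 = 5.309 mmol/kg
[CO3²⁻] = α₂·DIC; α₂ = 0.07474, so [CO3²⁻] = 0.07474 × 5.309 = 0.397 mmol/kg

[CO3²⁻] = 0.397 mmol/kg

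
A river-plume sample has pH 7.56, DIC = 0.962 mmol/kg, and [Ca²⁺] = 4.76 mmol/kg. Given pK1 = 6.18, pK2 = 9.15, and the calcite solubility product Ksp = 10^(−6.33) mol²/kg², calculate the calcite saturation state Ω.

Ω = 0.236

α₂ = 1 / (1 + [H⁺]/K2 + [H⁺]²/(K1K2)) = 1 / (1 + 10^+1.59 + 10^+0.21)
   = 1 / (1 + 38.905 + 1.6218) = 1/41.526 = 0.02408
[CO3²⁻] = α₂ × DIC = 0.02408 × 0.962 = 0.02317 mmol/kg
Ksp = 10^(−6.33) = 4.677×10^-7
Ω = [Ca²⁺][CO3²⁻]/Ksp = (4.76×10^-3)(2.317×10^-5) / 4.677×10^-7 = 0.236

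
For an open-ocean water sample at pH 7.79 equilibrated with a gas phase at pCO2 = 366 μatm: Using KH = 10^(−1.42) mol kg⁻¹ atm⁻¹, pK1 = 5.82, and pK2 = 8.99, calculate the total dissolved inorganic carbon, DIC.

DIC = 1.39 mmol/kg

[CO2*] = KH · pCO2 = 10^(−1.42) × 366×10^-6 = 1.391×10^-5 mol/kg
α₀ = 1/(1 + K1/[H⁺] + K1K2/[H⁺]²) = 1/(1 + 10^+1.97 + 10^+0.77) = 0.009979
DIC = [CO2*]/α₀ = 1.391×10^-5 / 0.009979 = 1.39 mmol/kg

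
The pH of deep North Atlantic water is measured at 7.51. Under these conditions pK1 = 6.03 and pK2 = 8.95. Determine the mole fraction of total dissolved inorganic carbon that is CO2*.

α₀ = 1 / (1 + K1/[H⁺] + K1K2/[H⁺]²) = 1 / (1 + 10^+1.48 + 10^+0.04)
   = 1 / (1 + 30.200 + 1.0965) = 1/32.296 = 0.03096

α₀ = 0.0310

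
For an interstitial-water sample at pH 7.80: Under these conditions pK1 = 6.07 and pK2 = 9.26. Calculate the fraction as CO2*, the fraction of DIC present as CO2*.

α₀ = 1 / (1 + K1/[H⁺] + K1K2/[H⁺]²) = 1 / (1 + 10^+1.73 + 10^+0.27)
   = 1 / (1 + 53.703 + 1.8621) = 1/56.565 = 0.01768

α₀ = 0.0177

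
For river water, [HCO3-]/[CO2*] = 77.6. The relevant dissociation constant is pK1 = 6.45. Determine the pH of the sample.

pH = 8.34

From K1 = [H⁺][HCO3-]/[CO2*]:  pH = pK1 + log₁₀([HCO3-]/[CO2*])
log₁₀(77.6) = +1.890
pH = 6.45 + (+1.890) = 8.34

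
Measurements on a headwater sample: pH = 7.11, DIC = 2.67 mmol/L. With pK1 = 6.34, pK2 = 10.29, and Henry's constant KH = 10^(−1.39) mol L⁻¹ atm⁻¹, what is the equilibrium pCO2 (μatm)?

α₀ = 1 / (1 + K1/[H⁺] + K1K2/[H⁺]²) = 1 / (1 + 10^+0.77 + 10^-2.41)
   = 1 / (1 + 5.8884 + 0.0038905) = 1/6.8923 = 0.1451
[CO2*] = α₀ × DIC = 0.1451 × 2.67 = 0.3874 mmol/L
pCO2 = [CO2*]/KH = 3.874×10^-4 / 4.074×10^-2 = 9510 μatm

pCO2 = 9510 μatm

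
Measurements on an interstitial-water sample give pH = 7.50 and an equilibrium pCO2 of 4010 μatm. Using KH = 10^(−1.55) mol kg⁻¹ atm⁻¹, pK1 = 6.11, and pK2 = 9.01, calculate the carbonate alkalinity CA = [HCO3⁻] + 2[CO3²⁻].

[CO2*] = KH · pCO2 = 10^(−1.55) × 4010×10^-6 = 1.130×10^-4 mol/kg
α₀ = 1/(1 + K1/[H⁺] + K1K2/[H⁺]²) = 1/(1 + 10^+1.39 + 10^-0.12) = 0.03801
DIC = [CO2*]/α₀ = 1.130×10^-4 / 0.03801 = 2.973 mmol/kg
CA = (α₁ + 2α₂)·DIC = (0.9331 + 2×0.02884) × 2.973 = 2.95 mmol/kg

CA = 2.95 mmol/kg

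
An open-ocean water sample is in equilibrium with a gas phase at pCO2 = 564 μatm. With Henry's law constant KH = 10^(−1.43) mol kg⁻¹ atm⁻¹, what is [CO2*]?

KH = 10^(−1.43) = 3.715×10^-2 mol kg⁻¹ atm⁻¹
[CO2*] = KH · pCO2 = 3.715×10^-2 × 564×10^-6 atm = 2.10×10^-5 mol/kg

[CO2*] = 21.0 μmol/kg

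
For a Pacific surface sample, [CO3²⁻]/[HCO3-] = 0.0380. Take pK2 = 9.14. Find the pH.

From K2 = [H⁺][CO3²⁻]/[HCO3-]:  pH = pK2 + log₁₀([CO3²⁻]/[HCO3-])
log₁₀(0.0380) = -1.420
pH = 9.14 + (-1.420) = 7.72

pH = 7.72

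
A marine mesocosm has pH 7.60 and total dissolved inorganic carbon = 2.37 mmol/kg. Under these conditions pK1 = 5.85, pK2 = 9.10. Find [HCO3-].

[HCO3⁻] = 2.26 mmol/kg

α₁ = 1 / (1 + [H⁺]/K1 + K2/[H⁺]) = 1 / (1 + 10^-1.75 + 10^-1.50)
   = 1 / (1 + 0.017783 + 0.031623) = 1/1.0494 = 0.9529
[HCO3⁻] = α₁ × DIC = 0.9529 × 2.37 = 2.26 mmol/kg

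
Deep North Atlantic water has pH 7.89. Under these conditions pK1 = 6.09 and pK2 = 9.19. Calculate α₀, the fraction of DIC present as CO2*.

α₀ = 0.0149

α₀ = 1 / (1 + K1/[H⁺] + K1K2/[H⁺]²) = 1 / (1 + 10^+1.80 + 10^+0.50)
   = 1 / (1 + 63.096 + 3.1623) = 1/67.258 = 0.01487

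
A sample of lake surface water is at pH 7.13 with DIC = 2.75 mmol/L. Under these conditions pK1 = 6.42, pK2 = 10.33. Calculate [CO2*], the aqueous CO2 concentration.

[CO2*] = 0.448 mmol/L

α₀ = 1 / (1 + K1/[H⁺] + K1K2/[H⁺]²) = 1 / (1 + 10^+0.71 + 10^-2.49)
   = 1 / (1 + 5.1286 + 0.0032359) = 1/6.1318 = 0.1631
[CO2*] = α₀ × DIC = 0.1631 × 2.75 = 0.448 mmol/L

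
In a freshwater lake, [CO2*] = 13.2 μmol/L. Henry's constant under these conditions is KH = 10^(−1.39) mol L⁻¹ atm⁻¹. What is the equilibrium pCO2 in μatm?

KH = 10^(−1.39) = 4.074×10^-2 mol L⁻¹ atm⁻¹
pCO2 = [CO2*]/KH = 13.2×10^-6 / 4.074×10^-2 = 3.24×10^-4 atm = 324 μatm

pCO2 = 324 μatm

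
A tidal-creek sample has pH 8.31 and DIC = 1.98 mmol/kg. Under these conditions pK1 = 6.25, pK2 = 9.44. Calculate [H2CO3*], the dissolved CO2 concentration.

[CO2*] = 15.9 μmol/kg

α₀ = 1 / (1 + K1/[H⁺] + K1K2/[H⁺]²) = 1 / (1 + 10^+2.06 + 10^+0.93)
   = 1 / (1 + 114.82 + 8.5114) = 1/124.33 = 0.008043
[CO2*] = α₀ × DIC = 0.008043 × 1.98 = 0.0159 mmol/kg = 15.9 μmol/kg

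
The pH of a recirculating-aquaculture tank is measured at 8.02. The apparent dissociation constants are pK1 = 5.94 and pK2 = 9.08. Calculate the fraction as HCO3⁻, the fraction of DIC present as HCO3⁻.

α₁ = 1 / (1 + [H⁺]/K1 + K2/[H⁺]) = 1 / (1 + 10^-2.08 + 10^-1.06)
   = 1 / (1 + 0.0083176 + 0.087096) = 1/1.0954 = 0.9129

α₁ = 0.913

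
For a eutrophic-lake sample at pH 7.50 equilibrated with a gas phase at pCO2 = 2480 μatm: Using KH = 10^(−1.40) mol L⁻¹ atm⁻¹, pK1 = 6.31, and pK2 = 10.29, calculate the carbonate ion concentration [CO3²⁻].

[CO2*] = KH · pCO2 = 10^(−1.40) × 2480×10^-6 = 9.873×10^-5 mol/L
α₀ = 1/(1 + K1/[H⁺] + K1K2/[H⁺]²) = 1/(1 + 10^+1.19 + 10^-1.60) = 0.06056
DIC = [CO2*]/α₀ = 9.873×10^-5 / 0.06056 = 1.630 mmol/L
[CO3²⁻] = α₂·DIC; α₂ = 0.001521, so [CO3²⁻] = 0.001521 × 1.630 = 0.00248 mmol/L = 2.48 μmol/L

[CO3²⁻] = 2.48 μmol/L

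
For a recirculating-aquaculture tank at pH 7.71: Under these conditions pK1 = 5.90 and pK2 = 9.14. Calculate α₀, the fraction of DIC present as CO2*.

α₀ = 0.0147

α₀ = 1 / (1 + K1/[H⁺] + K1K2/[H⁺]²) = 1 / (1 + 10^+1.81 + 10^+0.38)
   = 1 / (1 + 64.565 + 2.3988) = 1/67.964 = 0.01471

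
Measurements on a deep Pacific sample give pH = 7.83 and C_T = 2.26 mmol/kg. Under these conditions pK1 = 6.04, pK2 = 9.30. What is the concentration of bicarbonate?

α₁ = 1 / (1 + [H⁺]/K1 + K2/[H⁺]) = 1 / (1 + 10^-1.79 + 10^-1.47)
   = 1 / (1 + 0.016218 + 0.033884) = 1/1.0501 = 0.9523
[HCO3⁻] = α₁ × DIC = 0.9523 × 2.26 = 2.15 mmol/kg

[HCO3⁻] = 2.15 mmol/kg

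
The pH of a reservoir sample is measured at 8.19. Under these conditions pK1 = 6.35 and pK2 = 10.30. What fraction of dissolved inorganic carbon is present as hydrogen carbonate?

α₁ = 1 / (1 + [H⁺]/K1 + K2/[H⁺]) = 1 / (1 + 10^-1.84 + 10^-2.11)
   = 1 / (1 + 0.014454 + 0.0077625) = 1/1.0222 = 0.9783

α₁ = 0.978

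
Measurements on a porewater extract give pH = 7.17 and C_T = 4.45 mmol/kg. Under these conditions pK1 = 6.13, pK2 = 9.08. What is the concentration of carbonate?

[CO3²⁻] = 0.0496 mmol/kg

α₂ = 1 / (1 + [H⁺]/K2 + [H⁺]²/(K1K2)) = 1 / (1 + 10^+1.91 + 10^+0.87)
   = 1 / (1 + 81.283 + 7.4131) = 1/89.696 = 0.01115
[CO3²⁻] = α₂ × DIC = 0.01115 × 4.45 = 0.0496 mmol/kg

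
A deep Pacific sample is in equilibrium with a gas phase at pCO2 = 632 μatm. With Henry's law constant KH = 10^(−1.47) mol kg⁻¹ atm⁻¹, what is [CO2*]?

KH = 10^(−1.47) = 3.388×10^-2 mol kg⁻¹ atm⁻¹
[CO2*] = KH · pCO2 = 3.388×10^-2 × 632×10^-6 atm = 2.14×10^-5 mol/kg

[CO2*] = 21.4 μmol/kg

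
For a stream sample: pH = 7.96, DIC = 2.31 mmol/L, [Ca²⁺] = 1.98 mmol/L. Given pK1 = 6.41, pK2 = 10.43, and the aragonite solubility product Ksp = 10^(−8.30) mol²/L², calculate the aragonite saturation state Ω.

α₂ = 1 / (1 + [H⁺]/K2 + [H⁺]²/(K1K2)) = 1 / (1 + 10^+2.47 + 10^+0.92)
   = 1 / (1 + 295.12 + 8.3176) = 1/304.44 = 0.003285
[CO3²⁻] = α₂ × DIC = 0.003285 × 2.31 = 0.007588 mmol/L = 7.588 μmol/L
Ksp = 10^(−8.30) = 5.012×10^-9
Ω = [Ca²⁺][CO3²⁻]/Ksp = (1.98×10^-3)(7.588×10^-6) / 5.012×10^-9 = 3.00

Ω = 3.00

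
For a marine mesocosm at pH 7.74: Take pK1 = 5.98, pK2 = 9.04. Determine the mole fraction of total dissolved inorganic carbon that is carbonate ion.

α₂ = 1 / (1 + [H⁺]/K2 + [H⁺]²/(K1K2)) = 1 / (1 + 10^+1.30 + 10^-0.46)
   = 1 / (1 + 19.953 + 0.34674) = 1/21.299 = 0.04695

α₂ = 0.0469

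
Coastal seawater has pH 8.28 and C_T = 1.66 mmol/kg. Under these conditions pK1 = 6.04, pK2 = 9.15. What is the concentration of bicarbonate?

[HCO3⁻] = 1.46 mmol/kg

α₁ = 1 / (1 + [H⁺]/K1 + K2/[H⁺]) = 1 / (1 + 10^-2.24 + 10^-0.87)
   = 1 / (1 + 0.0057544 + 0.13490) = 1/1.1407 = 0.8767
[HCO3⁻] = α₁ × DIC = 0.8767 × 1.66 = 1.46 mmol/kg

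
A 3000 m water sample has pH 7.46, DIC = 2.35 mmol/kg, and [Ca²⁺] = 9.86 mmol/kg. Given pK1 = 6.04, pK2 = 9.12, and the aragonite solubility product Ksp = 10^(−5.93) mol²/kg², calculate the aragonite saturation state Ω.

α₂ = 1 / (1 + [H⁺]/K2 + [H⁺]²/(K1K2)) = 1 / (1 + 10^+1.66 + 10^+0.24)
   = 1 / (1 + 45.709 + 1.7378) = 1/48.447 = 0.02064
[CO3²⁻] = α₂ × DIC = 0.02064 × 2.35 = 0.04851 mmol/kg
Ksp = 10^(−5.93) = 1.175×10^-6
Ω = [Ca²⁺][CO3²⁻]/Ksp = (9.86×10^-3)(4.851×10^-5) / 1.175×10^-6 = 0.407

Ω = 0.407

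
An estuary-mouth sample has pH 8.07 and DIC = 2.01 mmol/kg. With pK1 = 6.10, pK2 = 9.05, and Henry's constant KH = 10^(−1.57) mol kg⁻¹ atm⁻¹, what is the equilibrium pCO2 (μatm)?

α₀ = 1 / (1 + K1/[H⁺] + K1K2/[H⁺]²) = 1 / (1 + 10^+1.97 + 10^+0.99)
   = 1 / (1 + 93.325 + 9.7724) = 1/104.10 = 0.009606
[CO2*] = α₀ × DIC = 0.009606 × 2.01 = 0.01931 mmol/kg = 19.31 μmol/kg
pCO2 = [CO2*]/KH = 1.931×10^-5 / 2.692×10^-2 = 717 μatm

pCO2 = 717 μatm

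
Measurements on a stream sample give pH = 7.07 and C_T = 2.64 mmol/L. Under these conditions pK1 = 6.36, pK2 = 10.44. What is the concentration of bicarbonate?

[HCO3⁻] = 2.21 mmol/L

α₁ = 1 / (1 + [H⁺]/K1 + K2/[H⁺]) = 1 / (1 + 10^-0.71 + 10^-3.37)
   = 1 / (1 + 0.19498 + 0.00042658) = 1/1.1954 = 0.8365
[HCO3⁻] = α₁ × DIC = 0.8365 × 2.64 = 2.21 mmol/L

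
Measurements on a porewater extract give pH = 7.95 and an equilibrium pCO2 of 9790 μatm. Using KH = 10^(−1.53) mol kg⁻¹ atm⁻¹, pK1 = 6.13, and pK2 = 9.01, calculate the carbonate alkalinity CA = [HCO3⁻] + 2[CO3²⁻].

[CO2*] = KH · pCO2 = 10^(−1.53) × 9790×10^-6 = 2.889×10^-4 mol/kg
α₀ = 1/(1 + K1/[H⁺] + K1K2/[H⁺]²) = 1/(1 + 10^+1.82 + 10^+0.76) = 0.01373
DIC = [CO2*]/α₀ = 2.889×10^-4 / 0.01373 = 21.04 mmol/kg
CA = (α₁ + 2α₂)·DIC = (0.9073 + 2×0.07902) × 21.04 = 22.4 mmol/kg

CA = 22.4 mmol/kg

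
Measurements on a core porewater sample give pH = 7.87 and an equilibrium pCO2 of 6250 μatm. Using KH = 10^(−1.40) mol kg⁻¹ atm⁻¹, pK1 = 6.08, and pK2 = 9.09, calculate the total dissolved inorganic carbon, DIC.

[CO2*] = KH · pCO2 = 10^(−1.40) × 6250×10^-6 = 2.488×10^-4 mol/kg
α₀ = 1/(1 + K1/[H⁺] + K1K2/[H⁺]²) = 1/(1 + 10^+1.79 + 10^+0.57) = 0.01507
DIC = [CO2*]/α₀ = 2.488×10^-4 / 0.01507 = 16.5 mmol/kg

DIC = 16.5 mmol/kg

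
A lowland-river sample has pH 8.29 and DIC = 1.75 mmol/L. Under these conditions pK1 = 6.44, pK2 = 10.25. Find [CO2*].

[CO2*] = 0.0241 mmol/L

α₀ = 1 / (1 + K1/[H⁺] + K1K2/[H⁺]²) = 1 / (1 + 10^+1.85 + 10^-0.11)
   = 1 / (1 + 70.795 + 0.77625) = 1/72.571 = 0.01378
[CO2*] = α₀ × DIC = 0.01378 × 1.75 = 0.0241 mmol/L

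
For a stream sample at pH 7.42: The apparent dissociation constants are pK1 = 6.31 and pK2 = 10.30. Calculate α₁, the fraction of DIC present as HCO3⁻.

α₁ = 0.927

α₁ = 1 / (1 + [H⁺]/K1 + K2/[H⁺]) = 1 / (1 + 10^-1.11 + 10^-2.88)
   = 1 / (1 + 0.077625 + 0.0013183) = 1/1.0789 = 0.9268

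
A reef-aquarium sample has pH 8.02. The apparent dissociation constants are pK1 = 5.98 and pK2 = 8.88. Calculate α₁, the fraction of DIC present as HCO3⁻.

α₁ = 0.872

α₁ = 1 / (1 + [H⁺]/K1 + K2/[H⁺]) = 1 / (1 + 10^-2.04 + 10^-0.86)
   = 1 / (1 + 0.0091201 + 0.13804) = 1/1.1472 = 0.8717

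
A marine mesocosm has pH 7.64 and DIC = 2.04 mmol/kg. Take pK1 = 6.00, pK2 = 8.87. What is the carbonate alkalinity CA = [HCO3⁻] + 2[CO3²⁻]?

CA = [HCO3⁻] + 2[CO3²⁻] = (α₁ + 2α₂)·DIC
At pH 7.64: [H⁺]/K1 = 10^-1.64 = 0.022909, K2/[H⁺] = 10^-1.23 = 0.058884
α₁ = 1/(1 + 0.022909 + 0.058884) = 1/1.0818 = 0.9244; α₂ = α₁·K2/[H⁺] = 0.05443
α₁ + 2α₂ = 1.0333
CA = 1.0333 × 2.04 = 2.11 mmol/kg

CA = 2.11 mmol/kg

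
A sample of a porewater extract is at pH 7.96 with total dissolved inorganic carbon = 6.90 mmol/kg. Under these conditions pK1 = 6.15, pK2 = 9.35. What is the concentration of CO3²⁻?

[CO3²⁻] = 0.266 mmol/kg

α₂ = 1 / (1 + [H⁺]/K2 + [H⁺]²/(K1K2)) = 1 / (1 + 10^+1.39 + 10^-0.42)
   = 1 / (1 + 24.547 + 0.38019) = 1/25.927 = 0.03857
[CO3²⁻] = α₂ × DIC = 0.03857 × 6.90 = 0.266 mmol/kg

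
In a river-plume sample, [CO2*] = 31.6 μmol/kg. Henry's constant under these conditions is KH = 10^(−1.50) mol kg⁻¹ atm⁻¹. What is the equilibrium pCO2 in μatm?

KH = 10^(−1.50) = 3.162×10^-2 mol kg⁻¹ atm⁻¹
pCO2 = [CO2*]/KH = 31.6×10^-6 / 3.162×10^-2 = 9.99×10^-4 atm = 999 μatm

pCO2 = 999 μatm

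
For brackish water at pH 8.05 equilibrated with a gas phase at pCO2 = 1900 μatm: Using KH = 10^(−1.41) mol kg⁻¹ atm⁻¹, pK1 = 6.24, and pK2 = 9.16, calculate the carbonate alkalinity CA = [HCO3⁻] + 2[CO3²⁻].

[CO2*] = KH · pCO2 = 10^(−1.41) × 1900×10^-6 = 7.392×10^-5 mol/kg
α₀ = 1/(1 + K1/[H⁺] + K1K2/[H⁺]²) = 1/(1 + 10^+1.81 + 10^+0.70) = 0.01417
DIC = [CO2*]/α₀ = 7.392×10^-5 / 0.01417 = 5.217 mmol/kg
CA = (α₁ + 2α₂)·DIC = (0.9148 + 2×0.07101) × 5.217 = 5.51 mmol/kg

CA = 5.51 mmol/kg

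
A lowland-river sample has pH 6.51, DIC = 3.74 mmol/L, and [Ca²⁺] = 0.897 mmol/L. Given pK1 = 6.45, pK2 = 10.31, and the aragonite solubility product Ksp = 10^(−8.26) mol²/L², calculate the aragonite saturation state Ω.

α₂ = 1 / (1 + [H⁺]/K2 + [H⁺]²/(K1K2)) = 1 / (1 + 10^+3.80 + 10^+3.74)
   = 1 / (1 + 6309.6 + 5495.4) = 1/1.1806×10^4 = 8.470×10^-5
[CO3²⁻] = α₂ × DIC = 8.470×10^-5 × 3.74 = 0.0003168 mmol/L = 0.3168 μmol/L
Ksp = 10^(−8.26) = 5.495×10^-9
Ω = [Ca²⁺][CO3²⁻]/Ksp = (0.897×10^-3)(3.168×10^-7) / 5.495×10^-9 = 0.0517

Ω = 0.0517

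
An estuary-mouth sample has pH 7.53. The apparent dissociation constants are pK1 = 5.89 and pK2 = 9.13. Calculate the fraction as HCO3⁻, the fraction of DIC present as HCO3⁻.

α₁ = 1 / (1 + [H⁺]/K1 + K2/[H⁺]) = 1 / (1 + 10^-1.64 + 10^-1.60)
   = 1 / (1 + 0.022909 + 0.025119) = 1/1.0480 = 0.9542

α₁ = 0.954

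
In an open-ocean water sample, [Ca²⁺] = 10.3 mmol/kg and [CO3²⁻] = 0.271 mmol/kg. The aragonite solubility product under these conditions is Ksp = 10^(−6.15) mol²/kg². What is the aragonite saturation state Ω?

Ω = 3.94

Ksp = 10^(−6.15) = 7.079×10^-7
Ω = [Ca²⁺][CO3²⁻]/Ksp = (10.3×10^-3)(0.271×10^-3) / 7.079×10^-7 = 3.94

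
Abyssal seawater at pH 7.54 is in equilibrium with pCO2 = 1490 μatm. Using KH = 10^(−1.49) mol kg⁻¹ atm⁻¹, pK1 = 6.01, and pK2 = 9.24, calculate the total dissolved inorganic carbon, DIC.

DIC = 1.71 mmol/kg

[CO2*] = KH · pCO2 = 10^(−1.49) × 1490×10^-6 = 4.822×10^-5 mol/kg
α₀ = 1/(1 + K1/[H⁺] + K1K2/[H⁺]²) = 1/(1 + 10^+1.53 + 10^-0.17) = 0.02812
DIC = [CO2*]/α₀ = 4.822×10^-5 / 0.02812 = 1.71 mmol/kg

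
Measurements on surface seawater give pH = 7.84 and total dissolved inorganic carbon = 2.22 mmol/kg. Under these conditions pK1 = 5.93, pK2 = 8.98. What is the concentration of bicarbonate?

α₁ = 1 / (1 + [H⁺]/K1 + K2/[H⁺]) = 1 / (1 + 10^-1.91 + 10^-1.14)
   = 1 / (1 + 0.012303 + 0.072444) = 1/1.0847 = 0.9219
[HCO3⁻] = α₁ × DIC = 0.9219 × 2.22 = 2.05 mmol/kg

[HCO3⁻] = 2.05 mmol/kg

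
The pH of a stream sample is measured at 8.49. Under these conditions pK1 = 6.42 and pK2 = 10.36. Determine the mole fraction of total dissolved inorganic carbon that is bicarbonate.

α₁ = 0.978

α₁ = 1 / (1 + [H⁺]/K1 + K2/[H⁺]) = 1 / (1 + 10^-2.07 + 10^-1.87)
   = 1 / (1 + 0.0085114 + 0.013490) = 1/1.0220 = 0.9785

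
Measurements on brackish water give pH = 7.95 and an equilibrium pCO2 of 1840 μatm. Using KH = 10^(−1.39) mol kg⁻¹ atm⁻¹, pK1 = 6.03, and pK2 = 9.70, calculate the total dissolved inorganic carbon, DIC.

[CO2*] = KH · pCO2 = 10^(−1.39) × 1840×10^-6 = 7.496×10^-5 mol/kg
α₀ = 1/(1 + K1/[H⁺] + K1K2/[H⁺]²) = 1/(1 + 10^+1.92 + 10^+0.17) = 0.01167
DIC = [CO2*]/α₀ = 7.496×10^-5 / 0.01167 = 6.42 mmol/kg

DIC = 6.42 mmol/kg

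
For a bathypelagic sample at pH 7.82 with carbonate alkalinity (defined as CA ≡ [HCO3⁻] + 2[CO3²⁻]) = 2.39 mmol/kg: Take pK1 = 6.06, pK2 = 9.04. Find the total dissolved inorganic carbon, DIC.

CA = [HCO3⁻] + 2[CO3²⁻] = (α₁ + 2α₂)·DIC
At pH 7.82: [H⁺]/K1 = 10^-1.76 = 0.017378, K2/[H⁺] = 10^-1.22 = 0.060256
α₁ = 1/(1 + 0.017378 + 0.060256) = 1/1.0776 = 0.9280; α₂ = α₁·K2/[H⁺] = 0.05592
α₁ + 2α₂ = 1.0398
DIC = CA / (α₁ + 2α₂) = 2.39 / 1.0398 = 2.30 mmol/kg

DIC = 2.30 mmol/kg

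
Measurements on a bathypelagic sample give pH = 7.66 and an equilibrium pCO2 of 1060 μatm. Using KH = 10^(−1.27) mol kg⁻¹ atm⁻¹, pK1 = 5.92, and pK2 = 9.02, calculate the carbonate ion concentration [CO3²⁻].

[CO3²⁻] = 0.137 mmol/kg

[CO2*] = KH · pCO2 = 10^(−1.27) × 1060×10^-6 = 5.693×10^-5 mol/kg
α₀ = 1/(1 + K1/[H⁺] + K1K2/[H⁺]²) = 1/(1 + 10^+1.74 + 10^+0.38) = 0.01714
DIC = [CO2*]/α₀ = 5.693×10^-5 / 0.01714 = 3.322 mmol/kg
[CO3²⁻] = α₂·DIC; α₂ = 0.04111, so [CO3²⁻] = 0.04111 × 3.322 = 0.137 mmol/kg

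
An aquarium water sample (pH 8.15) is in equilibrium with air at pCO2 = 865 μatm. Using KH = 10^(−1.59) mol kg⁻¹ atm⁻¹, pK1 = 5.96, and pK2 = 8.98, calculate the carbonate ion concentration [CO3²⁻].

[CO3²⁻] = 0.509 mmol/kg

[CO2*] = KH · pCO2 = 10^(−1.59) × 865×10^-6 = 2.223×10^-5 mol/kg
α₀ = 1/(1 + K1/[H⁺] + K1K2/[H⁺]²) = 1/(1 + 10^+2.19 + 10^+1.36) = 0.005593
DIC = [CO2*]/α₀ = 2.223×10^-5 / 0.005593 = 3.975 mmol/kg
[CO3²⁻] = α₂·DIC; α₂ = 0.1281, so [CO3²⁻] = 0.1281 × 3.975 = 0.509 mmol/kg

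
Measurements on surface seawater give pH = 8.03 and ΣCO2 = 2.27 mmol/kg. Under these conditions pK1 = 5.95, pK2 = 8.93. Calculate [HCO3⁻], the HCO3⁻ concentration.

α₁ = 1 / (1 + [H⁺]/K1 + K2/[H⁺]) = 1 / (1 + 10^-2.08 + 10^-0.90)
   = 1 / (1 + 0.0083176 + 0.12589) = 1/1.1342 = 0.8817
[HCO3⁻] = α₁ × DIC = 0.8817 × 2.27 = 2.00 mmol/kg

[HCO3⁻] = 2.00 mmol/kg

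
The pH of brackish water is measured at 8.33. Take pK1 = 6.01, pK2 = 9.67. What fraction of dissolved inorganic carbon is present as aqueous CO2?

α₀ = 1 / (1 + K1/[H⁺] + K1K2/[H⁺]²) = 1 / (1 + 10^+2.32 + 10^+0.98)
   = 1 / (1 + 208.93 + 9.5499) = 1/219.48 = 0.004556

α₀ = 0.00456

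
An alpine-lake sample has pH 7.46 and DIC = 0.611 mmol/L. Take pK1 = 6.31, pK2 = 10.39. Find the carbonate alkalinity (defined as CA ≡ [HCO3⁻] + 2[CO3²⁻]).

CA = [HCO3⁻] + 2[CO3²⁻] = (α₁ + 2α₂)·DIC
At pH 7.46: [H⁺]/K1 = 10^-1.15 = 0.070795, K2/[H⁺] = 10^-2.93 = 0.0011749
α₁ = 1/(1 + 0.070795 + 0.0011749) = 1/1.0720 = 0.9329; α₂ = α₁·K2/[H⁺] = 0.001096
α₁ + 2α₂ = 0.9351
CA = 0.9351 × 0.611 = 0.571 mmol/L

CA = 0.571 mmol/L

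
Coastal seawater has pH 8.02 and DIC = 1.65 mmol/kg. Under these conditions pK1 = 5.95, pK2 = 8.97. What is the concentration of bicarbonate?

α₁ = 1 / (1 + [H⁺]/K1 + K2/[H⁺]) = 1 / (1 + 10^-2.07 + 10^-0.95)
   = 1 / (1 + 0.0085114 + 0.11220) = 1/1.1207 = 0.8923
[HCO3⁻] = α₁ × DIC = 0.8923 × 1.65 = 1.47 mmol/kg

[HCO3⁻] = 1.47 mmol/kg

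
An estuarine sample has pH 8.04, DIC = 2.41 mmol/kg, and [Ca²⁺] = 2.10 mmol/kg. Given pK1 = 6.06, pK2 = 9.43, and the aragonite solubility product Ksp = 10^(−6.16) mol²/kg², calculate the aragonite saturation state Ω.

Ω = 0.283

α₂ = 1 / (1 + [H⁺]/K2 + [H⁺]²/(K1K2)) = 1 / (1 + 10^+1.39 + 10^-0.59)
   = 1 / (1 + 24.547 + 0.25704) = 1/25.804 = 0.03875
[CO3²⁻] = α₂ × DIC = 0.03875 × 2.41 = 0.09340 mmol/kg
Ksp = 10^(−6.16) = 6.918×10^-7
Ω = [Ca²⁺][CO3²⁻]/Ksp = (2.10×10^-3)(9.340×10^-5) / 6.918×10^-7 = 0.283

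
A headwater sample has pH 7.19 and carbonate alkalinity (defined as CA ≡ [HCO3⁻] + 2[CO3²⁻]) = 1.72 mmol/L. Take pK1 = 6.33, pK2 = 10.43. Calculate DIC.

DIC = 1.96 mmol/L

CA = [HCO3⁻] + 2[CO3²⁻] = (α₁ + 2α₂)·DIC
At pH 7.19: [H⁺]/K1 = 10^-0.86 = 0.13804, K2/[H⁺] = 10^-3.24 = 0.00057544
α₁ = 1/(1 + 0.13804 + 0.00057544) = 1/1.1386 = 0.8783; α₂ = α₁·K2/[H⁺] = 0.0005054
α₁ + 2α₂ = 0.8793
DIC = CA / (α₁ + 2α₂) = 1.72 / 0.8793 = 1.96 mmol/L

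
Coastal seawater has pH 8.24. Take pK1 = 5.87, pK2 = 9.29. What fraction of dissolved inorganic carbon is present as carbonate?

α₂ = 0.0815

α₂ = 1 / (1 + [H⁺]/K2 + [H⁺]²/(K1K2)) = 1 / (1 + 10^+1.05 + 10^-1.32)
   = 1 / (1 + 11.220 + 0.047863) = 1/12.268 = 0.08151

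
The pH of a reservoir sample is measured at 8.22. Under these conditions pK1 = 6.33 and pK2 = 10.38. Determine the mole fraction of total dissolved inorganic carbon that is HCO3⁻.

α₁ = 1 / (1 + [H⁺]/K1 + K2/[H⁺]) = 1 / (1 + 10^-1.89 + 10^-2.16)
   = 1 / (1 + 0.012882 + 0.0069183) = 1/1.0198 = 0.9806

α₁ = 0.981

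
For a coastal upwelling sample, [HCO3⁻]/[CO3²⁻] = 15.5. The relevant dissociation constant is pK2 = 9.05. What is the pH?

From K2 = [H⁺][CO3²⁻]/[HCO3⁻]:  pH = pK2 − log₁₀([HCO3⁻]/[CO3²⁻])
log₁₀(15.5) = +1.190
pH = 9.05 − (+1.190) = 7.86

pH = 7.86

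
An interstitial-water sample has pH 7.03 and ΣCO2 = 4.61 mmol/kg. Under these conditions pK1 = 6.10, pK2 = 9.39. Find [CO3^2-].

α₂ = 1 / (1 + [H⁺]/K2 + [H⁺]²/(K1K2)) = 1 / (1 + 10^+2.36 + 10^+1.43)
   = 1 / (1 + 229.09 + 26.915) = 1/257.00 = 0.003891
[CO3²⁻] = α₂ × DIC = 0.003891 × 4.61 = 0.0179 mmol/kg = 17.9 μmol/kg

[CO3²⁻] = 17.9 μmol/kg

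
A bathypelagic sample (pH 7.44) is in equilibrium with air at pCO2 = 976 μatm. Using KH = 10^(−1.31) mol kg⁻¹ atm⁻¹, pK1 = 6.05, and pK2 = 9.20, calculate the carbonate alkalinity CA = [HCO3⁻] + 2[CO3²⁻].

[CO2*] = KH · pCO2 = 10^(−1.31) × 976×10^-6 = 4.780×10^-5 mol/kg
α₀ = 1/(1 + K1/[H⁺] + K1K2/[H⁺]²) = 1/(1 + 10^+1.39 + 10^-0.37) = 0.03850
DIC = [CO2*]/α₀ = 4.780×10^-5 / 0.03850 = 1.242 mmol/kg
CA = (α₁ + 2α₂)·DIC = (0.9451 + 2×0.01642) × 1.242 = 1.21 mmol/kg

CA = 1.21 mmol/kg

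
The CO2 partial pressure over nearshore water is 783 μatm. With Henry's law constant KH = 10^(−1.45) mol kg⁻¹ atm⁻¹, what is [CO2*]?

KH = 10^(−1.45) = 3.548×10^-2 mol kg⁻¹ atm⁻¹
[CO2*] = KH · pCO2 = 3.548×10^-2 × 783×10^-6 atm = 2.78×10^-5 mol/kg

[CO2*] = 27.8 μmol/kg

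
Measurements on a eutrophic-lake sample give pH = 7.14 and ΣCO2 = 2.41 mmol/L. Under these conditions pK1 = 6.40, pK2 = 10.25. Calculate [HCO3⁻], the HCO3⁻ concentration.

α₁ = 1 / (1 + [H⁺]/K1 + K2/[H⁺]) = 1 / (1 + 10^-0.74 + 10^-3.11)
   = 1 / (1 + 0.18197 + 0.00077625) = 1/1.1827 = 0.8455
[HCO3⁻] = α₁ × DIC = 0.8455 × 2.41 = 2.04 mmol/L

[HCO3⁻] = 2.04 mmol/L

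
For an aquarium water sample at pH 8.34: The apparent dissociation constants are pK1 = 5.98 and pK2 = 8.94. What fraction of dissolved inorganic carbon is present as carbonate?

α₂ = 0.200

α₂ = 1 / (1 + [H⁺]/K2 + [H⁺]²/(K1K2)) = 1 / (1 + 10^+0.60 + 10^-1.76)
   = 1 / (1 + 3.9811 + 0.017378) = 1/4.9984 = 0.2001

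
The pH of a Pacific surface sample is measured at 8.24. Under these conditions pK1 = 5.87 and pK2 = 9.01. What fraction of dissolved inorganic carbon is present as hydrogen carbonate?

α₁ = 0.852

α₁ = 1 / (1 + [H⁺]/K1 + K2/[H⁺]) = 1 / (1 + 10^-2.37 + 10^-0.77)
   = 1 / (1 + 0.0042658 + 0.16982) = 1/1.1741 = 0.8517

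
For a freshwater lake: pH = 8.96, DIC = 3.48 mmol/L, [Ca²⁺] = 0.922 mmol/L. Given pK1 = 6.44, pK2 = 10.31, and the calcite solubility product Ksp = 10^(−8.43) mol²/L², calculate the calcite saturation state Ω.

α₂ = 1 / (1 + [H⁺]/K2 + [H⁺]²/(K1K2)) = 1 / (1 + 10^+1.35 + 10^-1.17)
   = 1 / (1 + 22.387 + 0.067608) = 1/23.455 = 0.04264
[CO3²⁻] = α₂ × DIC = 0.04264 × 3.48 = 0.1484 mmol/L
Ksp = 10^(−8.43) = 3.715×10^-9
Ω = [Ca²⁺][CO3²⁻]/Ksp = (0.922×10^-3)(1.484×10^-4) / 3.715×10^-9 = 36.8

Ω = 36.8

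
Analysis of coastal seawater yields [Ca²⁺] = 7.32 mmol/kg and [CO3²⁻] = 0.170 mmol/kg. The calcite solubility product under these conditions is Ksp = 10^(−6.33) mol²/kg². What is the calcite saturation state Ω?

Ksp = 10^(−6.33) = 4.677×10^-7
Ω = [Ca²⁺][CO3²⁻]/Ksp = (7.32×10^-3)(0.170×10^-3) / 4.677×10^-7 = 2.66

Ω = 2.66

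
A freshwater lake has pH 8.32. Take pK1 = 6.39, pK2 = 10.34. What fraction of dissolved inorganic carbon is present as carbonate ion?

α₂ = 1 / (1 + [H⁺]/K2 + [H⁺]²/(K1K2)) = 1 / (1 + 10^+2.02 + 10^+0.09)
   = 1 / (1 + 104.71 + 1.2303) = 1/106.94 = 0.009351

α₂ = 0.00935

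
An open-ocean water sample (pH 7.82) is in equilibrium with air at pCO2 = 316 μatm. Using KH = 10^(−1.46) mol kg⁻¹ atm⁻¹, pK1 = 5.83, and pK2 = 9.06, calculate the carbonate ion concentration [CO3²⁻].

[CO3²⁻] = 0.0616 mmol/kg

[CO2*] = KH · pCO2 = 10^(−1.46) × 316×10^-6 = 1.096×10^-5 mol/kg
α₀ = 1/(1 + K1/[H⁺] + K1K2/[H⁺]²) = 1/(1 + 10^+1.99 + 10^+0.75) = 0.009583
DIC = [CO2*]/α₀ = 1.096×10^-5 / 0.009583 = 1.143 mmol/kg
[CO3²⁻] = α₂·DIC; α₂ = 0.05389, so [CO3²⁻] = 0.05389 × 1.143 = 0.0616 mmol/kg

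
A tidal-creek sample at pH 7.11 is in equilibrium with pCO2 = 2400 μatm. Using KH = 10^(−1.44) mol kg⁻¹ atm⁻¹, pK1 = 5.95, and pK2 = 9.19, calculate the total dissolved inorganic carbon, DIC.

[CO2*] = KH · pCO2 = 10^(−1.44) × 2400×10^-6 = 8.714×10^-5 mol/kg
α₀ = 1/(1 + K1/[H⁺] + K1K2/[H⁺]²) = 1/(1 + 10^+1.16 + 10^-0.92) = 0.06421
DIC = [CO2*]/α₀ = 8.714×10^-5 / 0.06421 = 1.36 mmol/kg

DIC = 1.36 mmol/kg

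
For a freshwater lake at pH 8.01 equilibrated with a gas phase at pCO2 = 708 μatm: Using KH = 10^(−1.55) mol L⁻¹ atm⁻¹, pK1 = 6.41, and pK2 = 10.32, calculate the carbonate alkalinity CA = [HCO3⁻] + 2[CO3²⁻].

[CO2*] = KH · pCO2 = 10^(−1.55) × 708×10^-6 = 1.995×10^-5 mol/L
α₀ = 1/(1 + K1/[H⁺] + K1K2/[H⁺]²) = 1/(1 + 10^+1.60 + 10^-0.71) = 0.02439
DIC = [CO2*]/α₀ = 1.995×10^-5 / 0.02439 = 0.8182 mmol/L
CA = (α₁ + 2α₂)·DIC = (0.9709 + 2×0.004755) × 0.8182 = 0.802 mmol/L

CA = 0.802 mmol/L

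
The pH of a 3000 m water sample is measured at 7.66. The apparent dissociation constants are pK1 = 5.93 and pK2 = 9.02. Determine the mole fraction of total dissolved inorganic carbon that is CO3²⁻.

α₂ = 0.0411

α₂ = 1 / (1 + [H⁺]/K2 + [H⁺]²/(K1K2)) = 1 / (1 + 10^+1.36 + 10^-0.37)
   = 1 / (1 + 22.909 + 0.42658) = 1/24.335 = 0.04109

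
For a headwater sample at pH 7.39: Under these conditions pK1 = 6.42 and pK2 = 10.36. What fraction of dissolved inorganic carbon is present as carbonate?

α₂ = 1 / (1 + [H⁺]/K2 + [H⁺]²/(K1K2)) = 1 / (1 + 10^+2.97 + 10^+2.00)
   = 1 / (1 + 933.25 + 100.00) = 1/1034.3 = 0.0009669

α₂ = 0.000967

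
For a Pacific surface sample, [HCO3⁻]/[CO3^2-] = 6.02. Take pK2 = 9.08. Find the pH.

pH = 8.30

From K2 = [H⁺][CO3^2-]/[HCO3⁻]:  pH = pK2 − log₁₀([HCO3⁻]/[CO3^2-])
log₁₀(6.02) = +0.780
pH = 9.08 − (+0.780) = 8.30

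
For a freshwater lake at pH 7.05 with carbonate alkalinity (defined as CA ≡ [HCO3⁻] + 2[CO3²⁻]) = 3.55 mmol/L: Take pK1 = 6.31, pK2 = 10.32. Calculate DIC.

DIC = 4.19 mmol/L

CA = [HCO3⁻] + 2[CO3²⁻] = (α₁ + 2α₂)·DIC
At pH 7.05: [H⁺]/K1 = 10^-0.74 = 0.18197, K2/[H⁺] = 10^-3.27 = 0.00053703
α₁ = 1/(1 + 0.18197 + 0.00053703) = 1/1.1825 = 0.8457; α₂ = α₁·K2/[H⁺] = 0.0004541
α₁ + 2α₂ = 0.8466
DIC = CA / (α₁ + 2α₂) = 3.55 / 0.8466 = 4.19 mmol/L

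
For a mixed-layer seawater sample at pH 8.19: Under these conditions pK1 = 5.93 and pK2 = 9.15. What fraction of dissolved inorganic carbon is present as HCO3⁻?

α₁ = 0.897

α₁ = 1 / (1 + [H⁺]/K1 + K2/[H⁺]) = 1 / (1 + 10^-2.26 + 10^-0.96)
   = 1 / (1 + 0.0054954 + 0.10965) = 1/1.1151 = 0.8967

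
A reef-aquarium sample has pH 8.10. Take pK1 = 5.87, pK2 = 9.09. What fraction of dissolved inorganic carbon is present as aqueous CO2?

α₀ = 0.00531

α₀ = 1 / (1 + K1/[H⁺] + K1K2/[H⁺]²) = 1 / (1 + 10^+2.23 + 10^+1.24)
   = 1 / (1 + 169.82 + 17.378) = 1/188.20 = 0.005313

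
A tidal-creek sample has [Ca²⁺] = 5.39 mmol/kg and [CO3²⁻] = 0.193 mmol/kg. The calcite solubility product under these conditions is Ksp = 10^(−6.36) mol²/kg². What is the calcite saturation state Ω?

Ksp = 10^(−6.36) = 4.365×10^-7
Ω = [Ca²⁺][CO3²⁻]/Ksp = (5.39×10^-3)(0.193×10^-3) / 4.365×10^-7 = 2.38

Ω = 2.38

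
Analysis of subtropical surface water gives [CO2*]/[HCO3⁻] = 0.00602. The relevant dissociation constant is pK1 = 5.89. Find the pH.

From K1 = [H⁺][HCO3⁻]/[CO2*]:  pH = pK1 − log₁₀([CO2*]/[HCO3⁻])
log₁₀(0.00602) = -2.220
pH = 5.89 − (-2.220) = 8.11

pH = 8.11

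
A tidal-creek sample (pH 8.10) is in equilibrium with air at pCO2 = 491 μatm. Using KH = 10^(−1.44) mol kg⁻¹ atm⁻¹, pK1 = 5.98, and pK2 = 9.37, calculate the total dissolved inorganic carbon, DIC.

[CO2*] = KH · pCO2 = 10^(−1.44) × 491×10^-6 = 1.783×10^-5 mol/kg
α₀ = 1/(1 + K1/[H⁺] + K1K2/[H⁺]²) = 1/(1 + 10^+2.12 + 10^+0.85) = 0.007148
DIC = [CO2*]/α₀ = 1.783×10^-5 / 0.007148 = 2.49 mmol/kg

DIC = 2.49 mmol/kg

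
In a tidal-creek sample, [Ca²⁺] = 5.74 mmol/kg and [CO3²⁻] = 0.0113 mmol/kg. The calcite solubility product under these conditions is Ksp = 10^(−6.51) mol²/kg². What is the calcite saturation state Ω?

Ksp = 10^(−6.51) = 3.090×10^-7
Ω = [Ca²⁺][CO3²⁻]/Ksp = (5.74×10^-3)(0.0113×10^-3) / 3.090×10^-7 = 0.210

Ω = 0.210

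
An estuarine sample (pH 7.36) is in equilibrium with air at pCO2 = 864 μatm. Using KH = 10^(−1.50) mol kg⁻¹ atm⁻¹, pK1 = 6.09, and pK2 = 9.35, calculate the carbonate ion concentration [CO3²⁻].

[CO2*] = KH · pCO2 = 10^(−1.50) × 864×10^-6 = 2.732×10^-5 mol/kg
α₀ = 1/(1 + K1/[H⁺] + K1K2/[H⁺]²) = 1/(1 + 10^+1.27 + 10^-0.72) = 0.05048
DIC = [CO2*]/α₀ = 2.732×10^-5 / 0.05048 = 0.5413 mmol/kg
[CO3²⁻] = α₂·DIC; α₂ = 0.009618, so [CO3²⁻] = 0.009618 × 0.5413 = 0.00521 mmol/kg = 5.21 μmol/kg

[CO3²⁻] = 5.21 μmol/kg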